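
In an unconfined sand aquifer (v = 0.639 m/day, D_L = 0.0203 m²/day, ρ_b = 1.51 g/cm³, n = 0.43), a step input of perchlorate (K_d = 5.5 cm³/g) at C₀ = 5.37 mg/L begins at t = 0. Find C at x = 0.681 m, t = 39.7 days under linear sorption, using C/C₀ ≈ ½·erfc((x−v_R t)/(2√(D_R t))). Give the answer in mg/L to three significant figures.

5.25 mg/L

Retardation factor R = 1 + ρ_b·K_d/n = 1 + 1.51 × 5.5/0.43 = 20.31.
Sorption retards both mechanisms: v_R = v/R = 0.03146 m/day, D_R = D/R = 0.0009995 m²/day.
v_R·t = 0.03146 × 39.7 = 1.248962 m; 2√(D_R t) = 0.3984 m; argument = (0.681 − 1.248962)/0.3984 = -1.426.
C = C₀ × ½·erfc(-1.426) = 5.37 × 0.9781 = 5.25 mg/L.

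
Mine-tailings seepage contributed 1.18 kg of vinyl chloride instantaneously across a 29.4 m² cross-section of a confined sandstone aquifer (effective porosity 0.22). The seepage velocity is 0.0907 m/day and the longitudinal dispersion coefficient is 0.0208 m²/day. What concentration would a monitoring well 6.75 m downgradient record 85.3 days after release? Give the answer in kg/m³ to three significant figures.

0.0337 kg/m³

For an instantaneous plane source, C(x,t) = M/(n_e·A·√(4πDt)) · exp(−(x−vt)²/(4Dt)), with n_e·A the pore (flow) area.
Plume center vt = 0.0907 × 85.3 = 7.73671 m, so the well at 6.75 m is 0.98671 m upgradient of the peak.
√(4πDt) = 4.722 m, giving peak height M/(n_e·A·√(4πDt)) = 1.18/(0.22 × 29.4 × 4.722) = 0.03864 kg/m³.
(x−vt)²/(4Dt) = (-0.98671)²/(4 × 0.0208 × 85.3) = 0.1372; exp(−0.1372) = 0.8718.
C = 0.03864 × 0.8718 = 0.0337 kg/m³.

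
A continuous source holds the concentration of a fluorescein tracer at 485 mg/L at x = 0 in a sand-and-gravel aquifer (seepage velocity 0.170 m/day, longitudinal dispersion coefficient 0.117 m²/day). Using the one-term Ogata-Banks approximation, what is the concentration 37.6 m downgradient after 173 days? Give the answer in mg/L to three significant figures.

48.0 mg/L

For a continuous step input, C/C₀ ≈ ½·erfc((x−vt)/(2√(Dt))).
vt = 0.170 × 173 = 29.41 m and 2√(Dt) = 2√(0.117 × 173) = 8.998 m.
Argument (x−vt)/(2√(Dt)) = (37.6 − 29.41)/8.998 = 0.9102; ½·erfc(0.9102) = 0.09901.
C = 485 × 0.09901 = 48.0 mg/L.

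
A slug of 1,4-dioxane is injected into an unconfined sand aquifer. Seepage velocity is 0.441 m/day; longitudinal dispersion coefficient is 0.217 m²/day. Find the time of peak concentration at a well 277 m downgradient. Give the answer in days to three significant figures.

627 days

For the 1D instantaneous-source solution, setting ∂C/∂t = 0 at fixed x gives v²t² + 2Dt − x² = 0, so t = (√(D² + v²x²) − D)/v².
√(D² + v²x²) = √(0.217² + 0.441² × 277²) = 122.2; v² = 0.194481.
t = (122.2 − 0.217)/0.194481 = 627 days (vs. the pure-advection estimate x/v = 628 d).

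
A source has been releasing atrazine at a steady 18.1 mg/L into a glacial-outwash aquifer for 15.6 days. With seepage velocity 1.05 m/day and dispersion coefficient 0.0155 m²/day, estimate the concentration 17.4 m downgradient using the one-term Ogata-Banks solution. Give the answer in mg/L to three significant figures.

For a continuous step input, C/C₀ ≈ ½·erfc((x−vt)/(2√(Dt))).
vt = 1.05 × 15.6 = 16.38 m and 2√(Dt) = 2√(0.0155 × 15.6) = 0.9835 m.
Argument (x−vt)/(2√(Dt)) = (17.4 − 16.38)/0.9835 = 1.037; ½·erfc(1.037) = 0.07125.
C = 18.1 × 0.07125 = 1.29 mg/L.

1.29 mg/L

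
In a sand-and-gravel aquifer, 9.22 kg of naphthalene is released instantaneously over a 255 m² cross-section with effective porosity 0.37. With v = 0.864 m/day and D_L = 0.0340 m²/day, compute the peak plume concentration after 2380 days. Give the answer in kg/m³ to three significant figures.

0.00306 kg/m³

The peak of an instantaneous 1D plume sits at x = vt; there the Gaussian factor is 1 and C_max = M/(n_e·A·√(4πDt)), where n_e·A is the pore area the mass is dissolved in.
√(4πDt) = √(4π × 0.0340 × 2380) = 31.89 m, so C_max = 9.22/(0.37 × 255 × 31.89) = 0.00306 kg/m³.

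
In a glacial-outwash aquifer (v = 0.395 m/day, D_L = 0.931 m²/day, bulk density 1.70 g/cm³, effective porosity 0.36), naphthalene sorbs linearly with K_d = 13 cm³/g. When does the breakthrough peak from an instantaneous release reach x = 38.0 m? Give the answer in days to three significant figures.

Retardation factor R = 1 + ρ_b·K_d/n = 1 + 1.70 × 13/0.36 = 62.39.
Sorption retards both mechanisms: v_R = v/R = 0.006331 m/day, D_R = D/R = 0.01492 m²/day.
Peak time from v_R²t² + 2D_R t − x² = 0: t = (√(D_R² + v_R²x²) − D_R)/v_R².
√(D_R² + v_R²x²) = √(0.01492² + 0.006331² × 38.0²) = 0.2410; v_R² = 4.008e-05.
t = (0.2410 − 0.01492)/4.008e-05 = 5640 days.

5640 days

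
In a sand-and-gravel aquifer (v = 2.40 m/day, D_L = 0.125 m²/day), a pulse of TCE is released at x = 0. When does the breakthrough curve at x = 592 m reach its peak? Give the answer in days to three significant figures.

For the 1D instantaneous-source solution, setting ∂C/∂t = 0 at fixed x gives v²t² + 2Dt − x² = 0, so t = (√(D² + v²x²) − D)/v².
√(D² + v²x²) = √(0.125² + 2.40² × 592²) = 1421; v² = 5.76.
t = (1421 − 0.125)/5.76 = 247 days (vs. the pure-advection estimate x/v = 247 d).

247 days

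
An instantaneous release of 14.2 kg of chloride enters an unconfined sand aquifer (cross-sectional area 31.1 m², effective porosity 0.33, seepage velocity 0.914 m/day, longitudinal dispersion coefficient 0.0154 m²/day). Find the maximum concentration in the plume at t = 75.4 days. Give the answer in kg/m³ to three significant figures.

0.362 kg/m³

The peak of an instantaneous 1D plume sits at x = vt; there the Gaussian factor is 1 and C_max = M/(n_e·A·√(4πDt)), where n_e·A is the pore area the mass is dissolved in.
√(4πDt) = √(4π × 0.0154 × 75.4) = 3.820 m, so C_max = 14.2/(0.33 × 31.1 × 3.820) = 0.362 kg/m³.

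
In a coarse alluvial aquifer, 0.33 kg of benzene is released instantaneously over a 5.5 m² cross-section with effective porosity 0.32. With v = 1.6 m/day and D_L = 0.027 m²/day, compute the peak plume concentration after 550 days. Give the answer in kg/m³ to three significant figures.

The peak of an instantaneous 1D plume sits at x = vt; there the Gaussian factor is 1 and C_max = M/(n_e·A·√(4πDt)), where n_e·A is the pore area the mass is dissolved in.
√(4πDt) = √(4π × 0.027 × 550) = 13.66 m, so C_max = 0.33/(0.32 × 5.5 × 13.66) = 0.0137 kg/m³.

0.0137 kg/m³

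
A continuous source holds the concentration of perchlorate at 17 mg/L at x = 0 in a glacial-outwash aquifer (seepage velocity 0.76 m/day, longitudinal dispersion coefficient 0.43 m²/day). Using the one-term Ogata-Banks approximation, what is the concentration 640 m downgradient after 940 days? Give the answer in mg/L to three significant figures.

16.9 mg/L

For a continuous step input, C/C₀ ≈ ½·erfc((x−vt)/(2√(Dt))).
vt = 0.76 × 940 = 714.4 m and 2√(Dt) = 2√(0.43 × 940) = 40.21 m.
Argument (x−vt)/(2√(Dt)) = (640 − 714.4)/40.21 = -1.850; ½·erfc(-1.850) = 0.9956.
C = 17 × 0.9956 = 16.9 mg/L.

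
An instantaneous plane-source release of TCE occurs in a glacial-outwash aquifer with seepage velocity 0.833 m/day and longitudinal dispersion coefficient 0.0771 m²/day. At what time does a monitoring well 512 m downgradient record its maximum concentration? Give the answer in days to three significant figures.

615 days

For the 1D instantaneous-source solution, setting ∂C/∂t = 0 at fixed x gives v²t² + 2Dt − x² = 0, so t = (√(D² + v²x²) − D)/v².
√(D² + v²x²) = √(0.0771² + 0.833² × 512²) = 426.5; v² = 0.693889.
t = (426.5 − 0.0771)/0.693889 = 615 days (vs. the pure-advection estimate x/v = 615 d).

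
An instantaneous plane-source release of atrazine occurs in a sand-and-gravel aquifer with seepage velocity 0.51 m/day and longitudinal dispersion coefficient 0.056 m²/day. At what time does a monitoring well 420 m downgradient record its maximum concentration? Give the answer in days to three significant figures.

For the 1D instantaneous-source solution, setting ∂C/∂t = 0 at fixed x gives v²t² + 2Dt − x² = 0, so t = (√(D² + v²x²) − D)/v².
√(D² + v²x²) = √(0.056² + 0.51² × 420²) = 214.2; v² = 0.2601.
t = (214.2 − 0.056)/0.2601 = 823 days (vs. the pure-advection estimate x/v = 824 d).

823 days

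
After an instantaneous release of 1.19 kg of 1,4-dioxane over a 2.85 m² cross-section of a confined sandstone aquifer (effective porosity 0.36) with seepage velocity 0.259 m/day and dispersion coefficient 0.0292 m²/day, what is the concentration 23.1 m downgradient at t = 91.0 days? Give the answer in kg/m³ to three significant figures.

0.197 kg/m³

For an instantaneous plane source, C(x,t) = M/(n_e·A·√(4πDt)) · exp(−(x−vt)²/(4Dt)), with n_e·A the pore (flow) area.
Plume center vt = 0.259 × 91.0 = 23.569 m, so the well at 23.1 m is 0.469 m upgradient of the peak.
√(4πDt) = 5.779 m, giving peak height M/(n_e·A·√(4πDt)) = 1.19/(0.36 × 2.85 × 5.779) = 0.2007 kg/m³.
(x−vt)²/(4Dt) = (-0.469)²/(4 × 0.0292 × 91.0) = 0.02069; exp(−0.02069) = 0.9795.
C = 0.2007 × 0.9795 = 0.197 kg/m³.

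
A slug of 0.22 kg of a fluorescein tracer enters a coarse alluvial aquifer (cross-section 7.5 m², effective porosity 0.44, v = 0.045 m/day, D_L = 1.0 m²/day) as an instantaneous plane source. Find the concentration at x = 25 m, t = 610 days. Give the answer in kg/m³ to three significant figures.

0.000760 kg/m³

For an instantaneous plane source, C(x,t) = M/(n_e·A·√(4πDt)) · exp(−(x−vt)²/(4Dt)), with n_e·A the pore (flow) area.
Plume center vt = 0.045 × 610 = 27.45 m, so the well at 25 m is 2.45 m upgradient of the peak.
√(4πDt) = 87.55 m, giving peak height M/(n_e·A·√(4πDt)) = 0.22/(0.44 × 7.5 × 87.55) = 0.0007615 kg/m³.
(x−vt)²/(4Dt) = (-2.45)²/(4 × 1.0 × 610) = 0.002460; exp(−0.002460) = 0.9975.
C = 0.0007615 × 0.9975 = 0.000760 kg/m³.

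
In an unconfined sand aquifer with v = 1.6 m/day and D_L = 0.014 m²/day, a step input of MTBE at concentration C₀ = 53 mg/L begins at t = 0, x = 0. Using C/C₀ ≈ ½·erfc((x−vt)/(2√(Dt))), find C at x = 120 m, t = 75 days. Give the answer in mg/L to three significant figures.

For a continuous step input, C/C₀ ≈ ½·erfc((x−vt)/(2√(Dt))).
vt = 1.6 × 75 = 120 m and 2√(Dt) = 2√(0.014 × 75) = 2.049 m.
Argument (x−vt)/(2√(Dt)) = (120 − 120)/2.049 = 0; ½·erfc(0) = 0.5000.
C = 53 × 0.5000 = 26.5 mg/L.

26.5 mg/L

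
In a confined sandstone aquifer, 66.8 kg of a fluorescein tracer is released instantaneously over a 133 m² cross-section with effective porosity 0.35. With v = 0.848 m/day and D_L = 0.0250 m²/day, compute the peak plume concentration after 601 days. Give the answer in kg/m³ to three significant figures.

The peak of an instantaneous 1D plume sits at x = vt; there the Gaussian factor is 1 and C_max = M/(n_e·A·√(4πDt)), where n_e·A is the pore area the mass is dissolved in.
√(4πDt) = √(4π × 0.0250 × 601) = 13.74 m, so C_max = 66.8/(0.35 × 133 × 13.74) = 0.104 kg/m³.

0.104 kg/m³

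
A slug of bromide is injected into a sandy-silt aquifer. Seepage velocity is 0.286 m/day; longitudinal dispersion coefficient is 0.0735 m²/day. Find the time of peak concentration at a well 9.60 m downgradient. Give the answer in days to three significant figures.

For the 1D instantaneous-source solution, setting ∂C/∂t = 0 at fixed x gives v²t² + 2Dt − x² = 0, so t = (√(D² + v²x²) − D)/v².
√(D² + v²x²) = √(0.0735² + 0.286² × 9.60²) = 2.747; v² = 0.081796.
t = (2.747 − 0.0735)/0.081796 = 32.7 days (vs. the pure-advection estimate x/v = 33.6 d).

32.7 days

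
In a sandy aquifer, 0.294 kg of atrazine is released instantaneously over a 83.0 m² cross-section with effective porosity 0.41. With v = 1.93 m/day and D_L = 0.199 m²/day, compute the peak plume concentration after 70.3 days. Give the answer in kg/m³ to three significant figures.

The peak of an instantaneous 1D plume sits at x = vt; there the Gaussian factor is 1 and C_max = M/(n_e·A·√(4πDt)), where n_e·A is the pore area the mass is dissolved in.
√(4πDt) = √(4π × 0.199 × 70.3) = 13.26 m, so C_max = 0.294/(0.41 × 83.0 × 13.26) = 0.000652 kg/m³.

0.000652 kg/m³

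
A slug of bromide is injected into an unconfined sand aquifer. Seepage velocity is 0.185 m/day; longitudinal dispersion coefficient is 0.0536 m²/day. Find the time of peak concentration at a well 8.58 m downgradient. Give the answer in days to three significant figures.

For the 1D instantaneous-source solution, setting ∂C/∂t = 0 at fixed x gives v²t² + 2Dt − x² = 0, so t = (√(D² + v²x²) − D)/v².
√(D² + v²x²) = √(0.0536² + 0.185² × 8.58²) = 1.588; v² = 0.034225.
t = (1.588 − 0.0536)/0.034225 = 44.8 days (vs. the pure-advection estimate x/v = 46.4 d).

44.8 days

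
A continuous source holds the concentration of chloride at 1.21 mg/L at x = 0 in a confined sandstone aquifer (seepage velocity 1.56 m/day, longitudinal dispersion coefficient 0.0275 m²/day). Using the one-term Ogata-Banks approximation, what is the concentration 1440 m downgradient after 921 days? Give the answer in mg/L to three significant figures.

For a continuous step input, C/C₀ ≈ ½·erfc((x−vt)/(2√(Dt))).
vt = 1.56 × 921 = 1436.76 m and 2√(Dt) = 2√(0.0275 × 921) = 10.07 m.
Argument (x−vt)/(2√(Dt)) = (1440 − 1436.76)/10.07 = 0.3217; ½·erfc(0.3217) = 0.3246.
C = 1.21 × 0.3246 = 0.393 mg/L.

0.393 mg/L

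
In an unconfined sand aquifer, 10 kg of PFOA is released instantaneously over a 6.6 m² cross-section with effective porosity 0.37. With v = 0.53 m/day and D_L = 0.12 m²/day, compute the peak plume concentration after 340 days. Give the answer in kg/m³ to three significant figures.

0.181 kg/m³

The peak of an instantaneous 1D plume sits at x = vt; there the Gaussian factor is 1 and C_max = M/(n_e·A·√(4πDt)), where n_e·A is the pore area the mass is dissolved in.
√(4πDt) = √(4π × 0.12 × 340) = 22.64 m, so C_max = 10/(0.37 × 6.6 × 22.64) = 0.181 kg/m³.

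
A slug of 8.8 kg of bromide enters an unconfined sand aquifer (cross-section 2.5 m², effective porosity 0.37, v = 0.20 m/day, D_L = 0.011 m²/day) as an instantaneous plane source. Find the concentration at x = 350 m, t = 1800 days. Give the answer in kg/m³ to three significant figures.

0.171 kg/m³

For an instantaneous plane source, C(x,t) = M/(n_e·A·√(4πDt)) · exp(−(x−vt)²/(4Dt)), with n_e·A the pore (flow) area.
Plume center vt = 0.20 × 1800 = 360 m, so the well at 350 m is 10 m upgradient of the peak.
√(4πDt) = 15.77 m, giving peak height M/(n_e·A·√(4πDt)) = 8.8/(0.37 × 2.5 × 15.77) = 0.6033 kg/m³.
(x−vt)²/(4Dt) = (-10)²/(4 × 0.011 × 1800) = 1.263; exp(−1.263) = 0.2828.
C = 0.6033 × 0.2828 = 0.171 kg/m³.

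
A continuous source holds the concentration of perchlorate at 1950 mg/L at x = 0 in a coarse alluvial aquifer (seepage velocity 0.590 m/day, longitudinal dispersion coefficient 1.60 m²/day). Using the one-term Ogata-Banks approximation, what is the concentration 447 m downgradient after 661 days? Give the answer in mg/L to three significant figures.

210 mg/L

For a continuous step input, C/C₀ ≈ ½·erfc((x−vt)/(2√(Dt))).
vt = 0.590 × 661 = 389.99 m and 2√(Dt) = 2√(1.60 × 661) = 65.04 m.
Argument (x−vt)/(2√(Dt)) = (447 − 389.99)/65.04 = 0.8765; ½·erfc(0.8765) = 0.1076.
C = 1950 × 0.1076 = 210 mg/L.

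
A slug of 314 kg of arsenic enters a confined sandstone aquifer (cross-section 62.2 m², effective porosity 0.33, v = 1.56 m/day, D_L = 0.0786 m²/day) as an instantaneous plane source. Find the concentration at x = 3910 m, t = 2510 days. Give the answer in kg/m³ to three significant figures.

For an instantaneous plane source, C(x,t) = M/(n_e·A·√(4πDt)) · exp(−(x−vt)²/(4Dt)), with n_e·A the pore (flow) area.
Plume center vt = 1.56 × 2510 = 3915.6 m, so the well at 3910 m is 5.6 m upgradient of the peak.
√(4πDt) = 49.79 m, giving peak height M/(n_e·A·√(4πDt)) = 314/(0.33 × 62.2 × 49.79) = 0.3072 kg/m³.
(x−vt)²/(4Dt) = (-5.6)²/(4 × 0.0786 × 2510) = 0.03974; exp(−0.03974) = 0.9610.
C = 0.3072 × 0.9610 = 0.295 kg/m³.

0.295 kg/m³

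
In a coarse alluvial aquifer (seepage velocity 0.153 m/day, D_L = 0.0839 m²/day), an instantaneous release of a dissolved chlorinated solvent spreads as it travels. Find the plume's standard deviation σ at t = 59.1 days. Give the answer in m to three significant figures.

Dispersive spreading gives a Gaussian with σ² = 2Dt; advection only shifts the center.
σ = √(2 × 0.0839 × 59.1) = 3.15 m.

3.15 m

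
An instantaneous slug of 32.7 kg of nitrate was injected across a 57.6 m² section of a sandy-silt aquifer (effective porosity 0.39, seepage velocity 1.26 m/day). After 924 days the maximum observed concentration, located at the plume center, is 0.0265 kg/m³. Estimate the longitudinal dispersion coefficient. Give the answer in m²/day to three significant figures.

0.260 m²/day

At the plume center C_max = M/(n_e·A·√(4πDt)), so D = M²/(4πt·(n_e·A·C_max)²).
n_e·A·C_max = 0.39 × 57.6 × 0.0265 = 0.5953 kg/m.
D = 32.7²/(4π × 924 × 0.5953²) = 0.260 m²/day.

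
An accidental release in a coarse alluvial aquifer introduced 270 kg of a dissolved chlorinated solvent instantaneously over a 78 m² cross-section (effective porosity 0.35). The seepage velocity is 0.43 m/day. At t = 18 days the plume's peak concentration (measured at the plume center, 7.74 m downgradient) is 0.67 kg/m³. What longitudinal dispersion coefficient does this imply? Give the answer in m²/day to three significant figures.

0.963 m²/day

At the plume center C_max = M/(n_e·A·√(4πDt)), so D = M²/(4πt·(n_e·A·C_max)²).
n_e·A·C_max = 0.35 × 78 × 0.67 = 18.29 kg/m.
D = 270²/(4π × 18 × 18.29²) = 0.963 m²/day.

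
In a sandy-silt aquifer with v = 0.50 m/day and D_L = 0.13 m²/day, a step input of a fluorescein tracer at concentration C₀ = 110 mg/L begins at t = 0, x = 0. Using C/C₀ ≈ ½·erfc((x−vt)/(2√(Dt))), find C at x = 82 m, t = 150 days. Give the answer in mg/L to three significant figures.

For a continuous step input, C/C₀ ≈ ½·erfc((x−vt)/(2√(Dt))).
vt = 0.50 × 150 = 75 m and 2√(Dt) = 2√(0.13 × 150) = 8.832 m.
Argument (x−vt)/(2√(Dt)) = (82 − 75)/8.832 = 0.7926; ½·erfc(0.7926) = 0.1312.
C = 110 × 0.1312 = 14.4 mg/L.

14.4 mg/L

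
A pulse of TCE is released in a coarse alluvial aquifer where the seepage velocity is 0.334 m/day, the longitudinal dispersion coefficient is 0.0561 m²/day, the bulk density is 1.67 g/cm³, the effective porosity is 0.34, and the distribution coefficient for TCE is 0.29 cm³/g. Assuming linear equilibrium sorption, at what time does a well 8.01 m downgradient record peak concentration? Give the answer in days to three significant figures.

Retardation factor R = 1 + ρ_b·K_d/n = 1 + 1.67 × 0.29/0.34 = 2.424.
Sorption retards both mechanisms: v_R = v/R = 0.1378 m/day, D_R = D/R = 0.02314 m²/day.
Peak time from v_R²t² + 2D_R t − x² = 0: t = (√(D_R² + v_R²x²) − D_R)/v_R².
√(D_R² + v_R²x²) = √(0.02314² + 0.1378² × 8.01²) = 1.104; v_R² = 0.01899.
t = (1.104 − 0.02314)/0.01899 = 56.9 days.

56.9 days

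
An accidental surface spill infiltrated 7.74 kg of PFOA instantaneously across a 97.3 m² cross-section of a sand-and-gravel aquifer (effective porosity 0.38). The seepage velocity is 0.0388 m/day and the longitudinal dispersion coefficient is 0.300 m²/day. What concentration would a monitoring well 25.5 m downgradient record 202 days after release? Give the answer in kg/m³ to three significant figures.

For an instantaneous plane source, C(x,t) = M/(n_e·A·√(4πDt)) · exp(−(x−vt)²/(4Dt)), with n_e·A the pore (flow) area.
Plume center vt = 0.0388 × 202 = 7.8376 m, so the well at 25.5 m is 17.6624 m downgradient of the peak.
√(4πDt) = 27.60 m, giving peak height M/(n_e·A·√(4πDt)) = 7.74/(0.38 × 97.3 × 27.60) = 0.007585 kg/m³.
(x−vt)²/(4Dt) = (17.6624)²/(4 × 0.300 × 202) = 1.287; exp(−1.287) = 0.2761.
C = 0.007585 × 0.2761 = 0.00209 kg/m³.

0.00209 kg/m³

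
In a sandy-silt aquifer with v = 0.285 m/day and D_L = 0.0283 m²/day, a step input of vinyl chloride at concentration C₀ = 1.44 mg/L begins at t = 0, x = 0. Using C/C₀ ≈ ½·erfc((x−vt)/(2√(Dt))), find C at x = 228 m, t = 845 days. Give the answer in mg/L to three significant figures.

For a continuous step input, C/C₀ ≈ ½·erfc((x−vt)/(2√(Dt))).
vt = 0.285 × 845 = 240.825 m and 2√(Dt) = 2√(0.0283 × 845) = 9.780 m.
Argument (x−vt)/(2√(Dt)) = (228 − 240.825)/9.780 = -1.311; ½·erfc(-1.311) = 0.9681.
C = 1.44 × 0.9681 = 1.39 mg/L.

1.39 mg/L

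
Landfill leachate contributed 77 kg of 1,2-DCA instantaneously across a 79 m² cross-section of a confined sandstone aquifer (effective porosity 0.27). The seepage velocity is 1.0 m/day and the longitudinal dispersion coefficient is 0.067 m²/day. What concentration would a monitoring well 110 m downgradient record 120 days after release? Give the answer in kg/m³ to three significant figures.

0.0160 kg/m³

For an instantaneous plane source, C(x,t) = M/(n_e·A·√(4πDt)) · exp(−(x−vt)²/(4Dt)), with n_e·A the pore (flow) area.
Plume center vt = 1.0 × 120 = 120 m, so the well at 110 m is 10 m upgradient of the peak.
√(4πDt) = 10.05 m, giving peak height M/(n_e·A·√(4πDt)) = 77/(0.27 × 79 × 10.05) = 0.3592 kg/m³.
(x−vt)²/(4Dt) = (-10)²/(4 × 0.067 × 120) = 3.109; exp(−3.109) = 0.04465.
C = 0.3592 × 0.04465 = 0.0160 kg/m³.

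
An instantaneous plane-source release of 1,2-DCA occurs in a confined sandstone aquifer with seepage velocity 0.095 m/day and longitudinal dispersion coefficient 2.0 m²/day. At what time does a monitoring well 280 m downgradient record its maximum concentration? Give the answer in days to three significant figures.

For the 1D instantaneous-source solution, setting ∂C/∂t = 0 at fixed x gives v²t² + 2Dt − x² = 0, so t = (√(D² + v²x²) − D)/v².
√(D² + v²x²) = √(2.0² + 0.095² × 280²) = 26.68; v² = 0.009025.
t = (26.68 − 2.0)/0.009025 = 2730 days (vs. the pure-advection estimate x/v = 2950 d).

2730 days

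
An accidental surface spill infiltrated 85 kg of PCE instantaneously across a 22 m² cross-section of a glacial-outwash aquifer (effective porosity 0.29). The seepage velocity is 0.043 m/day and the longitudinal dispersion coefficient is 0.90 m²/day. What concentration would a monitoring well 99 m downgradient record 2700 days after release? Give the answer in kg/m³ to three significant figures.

0.0740 kg/m³

For an instantaneous plane source, C(x,t) = M/(n_e·A·√(4πDt)) · exp(−(x−vt)²/(4Dt)), with n_e·A the pore (flow) area.
Plume center vt = 0.043 × 2700 = 116.1 m, so the well at 99 m is 17.1 m upgradient of the peak.
√(4πDt) = 174.7 m, giving peak height M/(n_e·A·√(4πDt)) = 85/(0.29 × 22 × 174.7) = 0.07626 kg/m³.
(x−vt)²/(4Dt) = (-17.1)²/(4 × 0.90 × 2700) = 0.03008; exp(−0.03008) = 0.9704.
C = 0.07626 × 0.9704 = 0.0740 kg/m³.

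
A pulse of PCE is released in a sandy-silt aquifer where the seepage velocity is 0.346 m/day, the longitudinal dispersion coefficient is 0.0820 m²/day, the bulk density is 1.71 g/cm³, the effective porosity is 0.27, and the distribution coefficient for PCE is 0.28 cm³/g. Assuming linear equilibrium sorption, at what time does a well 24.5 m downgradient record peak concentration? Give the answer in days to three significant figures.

194 days

Retardation factor R = 1 + ρ_b·K_d/n = 1 + 1.71 × 0.28/0.27 = 2.773.
Sorption retards both mechanisms: v_R = v/R = 0.1248 m/day, D_R = D/R = 0.02957 m²/day.
Peak time from v_R²t² + 2D_R t − x² = 0: t = (√(D_R² + v_R²x²) − D_R)/v_R².
√(D_R² + v_R²x²) = √(0.02957² + 0.1248² × 24.5²) = 3.058; v_R² = 0.01558.
t = (3.058 − 0.02957)/0.01558 = 194 days.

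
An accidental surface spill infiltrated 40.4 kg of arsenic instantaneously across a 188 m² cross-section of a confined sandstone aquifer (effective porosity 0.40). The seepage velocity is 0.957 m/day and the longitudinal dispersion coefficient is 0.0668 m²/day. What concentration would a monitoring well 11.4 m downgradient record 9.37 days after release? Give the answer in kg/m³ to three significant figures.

For an instantaneous plane source, C(x,t) = M/(n_e·A·√(4πDt)) · exp(−(x−vt)²/(4Dt)), with n_e·A the pore (flow) area.
Plume center vt = 0.957 × 9.37 = 8.96709 m, so the well at 11.4 m is 2.43291 m downgradient of the peak.
√(4πDt) = 2.805 m, giving peak height M/(n_e·A·√(4πDt)) = 40.4/(0.40 × 188 × 2.805) = 0.1915 kg/m³.
(x−vt)²/(4Dt) = (2.43291)²/(4 × 0.0668 × 9.37) = 2.364; exp(−2.364) = 0.09404.
C = 0.1915 × 0.09404 = 0.0180 kg/m³.

0.0180 kg/m³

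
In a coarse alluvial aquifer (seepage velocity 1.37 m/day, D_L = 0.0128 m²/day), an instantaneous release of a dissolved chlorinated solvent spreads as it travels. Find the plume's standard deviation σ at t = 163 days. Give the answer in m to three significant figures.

Dispersive spreading gives a Gaussian with σ² = 2Dt; advection only shifts the center.
σ = √(2 × 0.0128 × 163) = 2.04 m.

2.04 m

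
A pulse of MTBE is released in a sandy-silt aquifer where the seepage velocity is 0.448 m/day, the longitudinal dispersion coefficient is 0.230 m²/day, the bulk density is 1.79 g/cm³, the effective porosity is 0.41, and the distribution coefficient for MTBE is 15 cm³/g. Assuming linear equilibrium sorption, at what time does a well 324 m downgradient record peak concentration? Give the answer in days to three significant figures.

48000 days

Retardation factor R = 1 + ρ_b·K_d/n = 1 + 1.79 × 15/0.41 = 66.49.
Sorption retards both mechanisms: v_R = v/R = 0.006738 m/day, D_R = D/R = 0.003459 m²/day.
Peak time from v_R²t² + 2D_R t − x² = 0: t = (√(D_R² + v_R²x²) − D_R)/v_R².
√(D_R² + v_R²x²) = √(0.003459² + 0.006738² × 324²) = 2.183; v_R² = 4.540e-05.
t = (2.183 − 0.003459)/4.540e-05 = 48000 days.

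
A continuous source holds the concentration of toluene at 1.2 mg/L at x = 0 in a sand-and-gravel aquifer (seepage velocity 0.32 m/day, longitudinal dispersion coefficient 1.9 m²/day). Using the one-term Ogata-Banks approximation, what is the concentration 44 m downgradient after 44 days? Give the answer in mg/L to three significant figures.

0.0124 mg/L

For a continuous step input, C/C₀ ≈ ½·erfc((x−vt)/(2√(Dt))).
vt = 0.32 × 44 = 14.08 m and 2√(Dt) = 2√(1.9 × 44) = 18.29 m.
Argument (x−vt)/(2√(Dt)) = (44 − 14.08)/18.29 = 1.636; ½·erfc(1.636) = 0.01034.
C = 1.2 × 0.01034 = 0.0124 mg/L.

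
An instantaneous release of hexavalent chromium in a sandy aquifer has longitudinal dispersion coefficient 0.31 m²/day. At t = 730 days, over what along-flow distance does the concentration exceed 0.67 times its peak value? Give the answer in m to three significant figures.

The plume is Gaussian with σ = √(2Dt) = √(2 × 0.31 × 730) = 21.27 m.
C/C_peak = exp(−Δx²/(2σ²)) = 0.67 ⇒ Δx = σ·√(−2 ln 0.67) = 21.27 × 0.8950 = 19.04 m.
Width = 2Δx = 38.1 m.

38.1 m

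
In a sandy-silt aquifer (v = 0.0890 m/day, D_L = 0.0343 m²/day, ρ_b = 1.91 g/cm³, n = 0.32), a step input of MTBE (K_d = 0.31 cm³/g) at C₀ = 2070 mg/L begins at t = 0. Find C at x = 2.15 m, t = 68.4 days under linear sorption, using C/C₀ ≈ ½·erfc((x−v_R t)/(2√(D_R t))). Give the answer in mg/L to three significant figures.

1030 mg/L

Retardation factor R = 1 + ρ_b·K_d/n = 1 + 1.91 × 0.31/0.32 = 2.850.
Sorption retards both mechanisms: v_R = v/R = 0.03123 m/day, D_R = D/R = 0.01204 m²/day.
v_R·t = 0.03123 × 68.4 = 2.136132 m; 2√(D_R t) = 1.815 m; argument = (2.15 − 2.136132)/1.815 = 0.007641.
C = C₀ × ½·erfc(0.007641) = 2070 × 0.4957 = 1030 mg/L.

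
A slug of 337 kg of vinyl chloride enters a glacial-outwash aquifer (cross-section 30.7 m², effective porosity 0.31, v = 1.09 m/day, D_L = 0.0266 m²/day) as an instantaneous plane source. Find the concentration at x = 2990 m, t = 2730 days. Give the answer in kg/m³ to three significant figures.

For an instantaneous plane source, C(x,t) = M/(n_e·A·√(4πDt)) · exp(−(x−vt)²/(4Dt)), with n_e·A the pore (flow) area.
Plume center vt = 1.09 × 2730 = 2975.7 m, so the well at 2990 m is 14.3 m downgradient of the peak.
√(4πDt) = 30.21 m, giving peak height M/(n_e·A·√(4πDt)) = 337/(0.31 × 30.7 × 30.21) = 1.172 kg/m³.
(x−vt)²/(4Dt) = (14.3)²/(4 × 0.0266 × 2730) = 0.7040; exp(−0.7040) = 0.4946.
C = 1.172 × 0.4946 = 0.580 kg/m³.

0.580 kg/m³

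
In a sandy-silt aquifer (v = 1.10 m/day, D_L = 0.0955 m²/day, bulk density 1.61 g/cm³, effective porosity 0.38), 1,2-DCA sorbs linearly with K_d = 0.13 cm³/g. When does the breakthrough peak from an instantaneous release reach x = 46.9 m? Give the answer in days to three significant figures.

Retardation factor R = 1 + ρ_b·K_d/n = 1 + 1.61 × 0.13/0.38 = 1.551.
Sorption retards both mechanisms: v_R = v/R = 0.7092 m/day, D_R = D/R = 0.06157 m²/day.
Peak time from v_R²t² + 2D_R t − x² = 0: t = (√(D_R² + v_R²x²) − D_R)/v_R².
√(D_R² + v_R²x²) = √(0.06157² + 0.7092² × 46.9²) = 33.26; v_R² = 0.5030.
t = (33.26 − 0.06157)/0.5030 = 66.0 days.

66.0 days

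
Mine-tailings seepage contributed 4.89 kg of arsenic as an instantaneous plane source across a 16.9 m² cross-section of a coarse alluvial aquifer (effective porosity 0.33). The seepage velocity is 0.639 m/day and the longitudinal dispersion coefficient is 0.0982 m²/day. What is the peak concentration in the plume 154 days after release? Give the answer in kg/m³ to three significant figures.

The peak of an instantaneous 1D plume sits at x = vt; there the Gaussian factor is 1 and C_max = M/(n_e·A·√(4πDt)), where n_e·A is the pore area the mass is dissolved in.
√(4πDt) = √(4π × 0.0982 × 154) = 13.79 m, so C_max = 4.89/(0.33 × 16.9 × 13.79) = 0.0636 kg/m³.

0.0636 kg/m³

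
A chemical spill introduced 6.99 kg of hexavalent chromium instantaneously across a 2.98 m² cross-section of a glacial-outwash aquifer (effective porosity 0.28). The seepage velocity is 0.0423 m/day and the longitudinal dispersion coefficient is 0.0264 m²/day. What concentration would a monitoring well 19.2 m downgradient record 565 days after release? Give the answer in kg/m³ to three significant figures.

0.423 kg/m³

For an instantaneous plane source, C(x,t) = M/(n_e·A·√(4πDt)) · exp(−(x−vt)²/(4Dt)), with n_e·A the pore (flow) area.
Plume center vt = 0.0423 × 565 = 23.8995 m, so the well at 19.2 m is 4.6995 m upgradient of the peak.
√(4πDt) = 13.69 m, giving peak height M/(n_e·A·√(4πDt)) = 6.99/(0.28 × 2.98 × 13.69) = 0.6119 kg/m³.
(x−vt)²/(4Dt) = (-4.6995)²/(4 × 0.0264 × 565) = 0.3702; exp(−0.3702) = 0.6906.
C = 0.6119 × 0.6906 = 0.423 kg/m³.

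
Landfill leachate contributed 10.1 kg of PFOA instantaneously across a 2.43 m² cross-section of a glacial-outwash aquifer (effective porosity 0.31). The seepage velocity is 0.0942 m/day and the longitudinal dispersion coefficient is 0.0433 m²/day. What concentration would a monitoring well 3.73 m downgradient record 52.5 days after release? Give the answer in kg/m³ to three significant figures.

2.13 kg/m³

For an instantaneous plane source, C(x,t) = M/(n_e·A·√(4πDt)) · exp(−(x−vt)²/(4Dt)), with n_e·A the pore (flow) area.
Plume center vt = 0.0942 × 52.5 = 4.9455 m, so the well at 3.73 m is 1.2155 m upgradient of the peak.
√(4πDt) = 5.345 m, giving peak height M/(n_e·A·√(4πDt)) = 10.1/(0.31 × 2.43 × 5.345) = 2.508 kg/m³.
(x−vt)²/(4Dt) = (-1.2155)²/(4 × 0.0433 × 52.5) = 0.1625; exp(−0.1625) = 0.8500.
C = 2.508 × 0.8500 = 2.13 kg/m³.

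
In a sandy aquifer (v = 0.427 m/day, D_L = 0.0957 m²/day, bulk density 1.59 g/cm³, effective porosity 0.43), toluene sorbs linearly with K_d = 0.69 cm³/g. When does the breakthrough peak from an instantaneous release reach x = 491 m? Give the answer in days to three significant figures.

4080 days

Retardation factor R = 1 + ρ_b·K_d/n = 1 + 1.59 × 0.69/0.43 = 3.551.
Sorption retards both mechanisms: v_R = v/R = 0.1202 m/day, D_R = D/R = 0.02695 m²/day.
Peak time from v_R²t² + 2D_R t − x² = 0: t = (√(D_R² + v_R²x²) − D_R)/v_R².
√(D_R² + v_R²x²) = √(0.02695² + 0.1202² × 491²) = 59.02; v_R² = 0.01445.
t = (59.02 − 0.02695)/0.01445 = 4080 days.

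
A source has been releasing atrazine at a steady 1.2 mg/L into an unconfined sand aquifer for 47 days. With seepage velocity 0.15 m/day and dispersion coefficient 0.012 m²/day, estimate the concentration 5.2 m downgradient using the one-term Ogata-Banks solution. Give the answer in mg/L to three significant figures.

For a continuous step input, C/C₀ ≈ ½·erfc((x−vt)/(2√(Dt))).
vt = 0.15 × 47 = 7.05 m and 2√(Dt) = 2√(0.012 × 47) = 1.502 m.
Argument (x−vt)/(2√(Dt)) = (5.2 − 7.05)/1.502 = -1.232; ½·erfc(-1.232) = 0.9593.
C = 1.2 × 0.9593 = 1.15 mg/L.

1.15 mg/L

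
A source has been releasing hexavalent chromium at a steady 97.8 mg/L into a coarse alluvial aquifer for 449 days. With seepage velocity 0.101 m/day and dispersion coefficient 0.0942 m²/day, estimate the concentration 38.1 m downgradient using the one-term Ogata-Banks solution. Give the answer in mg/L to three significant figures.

For a continuous step input, C/C₀ ≈ ½·erfc((x−vt)/(2√(Dt))).
vt = 0.101 × 449 = 45.349 m and 2√(Dt) = 2√(0.0942 × 449) = 13.01 m.
Argument (x−vt)/(2√(Dt)) = (38.1 − 45.349)/13.01 = -0.5572; ½·erfc(-0.5572) = 0.7847.
C = 97.8 × 0.7847 = 76.7 mg/L.

76.7 mg/L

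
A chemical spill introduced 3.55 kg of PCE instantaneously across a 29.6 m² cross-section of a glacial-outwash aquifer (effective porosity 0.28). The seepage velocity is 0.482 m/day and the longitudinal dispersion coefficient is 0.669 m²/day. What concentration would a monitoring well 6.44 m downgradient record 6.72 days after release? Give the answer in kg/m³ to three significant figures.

For an instantaneous plane source, C(x,t) = M/(n_e·A·√(4πDt)) · exp(−(x−vt)²/(4Dt)), with n_e·A the pore (flow) area.
Plume center vt = 0.482 × 6.72 = 3.23904 m, so the well at 6.44 m is 3.20096 m downgradient of the peak.
√(4πDt) = 7.516 m, giving peak height M/(n_e·A·√(4πDt)) = 3.55/(0.28 × 29.6 × 7.516) = 0.05699 kg/m³.
(x−vt)²/(4Dt) = (3.20096)²/(4 × 0.669 × 6.72) = 0.5698; exp(−0.5698) = 0.5656.
C = 0.05699 × 0.5656 = 0.0322 kg/m³.

0.0322 kg/m³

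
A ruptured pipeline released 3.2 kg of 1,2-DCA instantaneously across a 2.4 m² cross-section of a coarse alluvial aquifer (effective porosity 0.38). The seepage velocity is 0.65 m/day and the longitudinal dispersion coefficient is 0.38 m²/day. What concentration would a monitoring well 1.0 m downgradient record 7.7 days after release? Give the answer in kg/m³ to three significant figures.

For an instantaneous plane source, C(x,t) = M/(n_e·A·√(4πDt)) · exp(−(x−vt)²/(4Dt)), with n_e·A the pore (flow) area.
Plume center vt = 0.65 × 7.7 = 5.005 m, so the well at 1.0 m is 4.005 m upgradient of the peak.
√(4πDt) = 6.064 m, giving peak height M/(n_e·A·√(4πDt)) = 3.2/(0.38 × 2.4 × 6.064) = 0.5786 kg/m³.
(x−vt)²/(4Dt) = (-4.005)²/(4 × 0.38 × 7.7) = 1.370; exp(−1.370) = 0.2541.
C = 0.5786 × 0.2541 = 0.147 kg/m³.

0.147 kg/m³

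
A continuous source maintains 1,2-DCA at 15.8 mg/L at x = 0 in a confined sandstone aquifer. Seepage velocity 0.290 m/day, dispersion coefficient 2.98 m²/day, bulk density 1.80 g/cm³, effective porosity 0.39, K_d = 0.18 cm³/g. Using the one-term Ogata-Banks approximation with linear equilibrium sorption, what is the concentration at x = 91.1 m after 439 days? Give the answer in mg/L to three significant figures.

4.49 mg/L

Retardation factor R = 1 + ρ_b·K_d/n = 1 + 1.80 × 0.18/0.39 = 1.831.
Sorption retards both mechanisms: v_R = v/R = 0.1584 m/day, D_R = D/R = 1.628 m²/day.
v_R·t = 0.1584 × 439 = 69.5376 m; 2√(D_R t) = 53.47 m; argument = (91.1 − 69.5376)/53.47 = 0.4033.
C = C₀ × ½·erfc(0.4033) = 15.8 × 0.2842 = 4.49 mg/L.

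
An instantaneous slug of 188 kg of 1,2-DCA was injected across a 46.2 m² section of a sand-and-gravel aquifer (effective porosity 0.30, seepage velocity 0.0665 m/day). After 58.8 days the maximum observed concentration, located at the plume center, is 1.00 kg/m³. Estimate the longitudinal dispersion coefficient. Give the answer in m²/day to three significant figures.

At the plume center C_max = M/(n_e·A·√(4πDt)), so D = M²/(4πt·(n_e·A·C_max)²).
n_e·A·C_max = 0.30 × 46.2 × 1.00 = 13.86 kg/m.
D = 188²/(4π × 58.8 × 13.86²) = 0.249 m²/day.

0.249 m²/day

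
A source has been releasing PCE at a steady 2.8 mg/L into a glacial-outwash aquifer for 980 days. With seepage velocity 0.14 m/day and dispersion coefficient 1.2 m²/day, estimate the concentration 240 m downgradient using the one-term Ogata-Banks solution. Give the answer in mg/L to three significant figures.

For a continuous step input, C/C₀ ≈ ½·erfc((x−vt)/(2√(Dt))).
vt = 0.14 × 980 = 137.2 m and 2√(Dt) = 2√(1.2 × 980) = 68.59 m.
Argument (x−vt)/(2√(Dt)) = (240 − 137.2)/68.59 = 1.499; ½·erfc(1.499) = 0.01701.
C = 2.8 × 0.01701 = 0.0476 mg/L.

0.0476 mg/L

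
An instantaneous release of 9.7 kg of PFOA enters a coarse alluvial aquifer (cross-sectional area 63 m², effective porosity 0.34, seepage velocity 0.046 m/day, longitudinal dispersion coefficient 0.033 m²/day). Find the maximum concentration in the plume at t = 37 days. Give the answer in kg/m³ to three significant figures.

The peak of an instantaneous 1D plume sits at x = vt; there the Gaussian factor is 1 and C_max = M/(n_e·A·√(4πDt)), where n_e·A is the pore area the mass is dissolved in.
√(4πDt) = √(4π × 0.033 × 37) = 3.917 m, so C_max = 9.7/(0.34 × 63 × 3.917) = 0.116 kg/m³.

0.116 kg/m³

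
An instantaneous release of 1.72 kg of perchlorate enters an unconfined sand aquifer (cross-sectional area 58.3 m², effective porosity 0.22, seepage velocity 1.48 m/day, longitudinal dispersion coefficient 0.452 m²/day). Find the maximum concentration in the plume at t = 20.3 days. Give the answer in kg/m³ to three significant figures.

0.0125 kg/m³

The peak of an instantaneous 1D plume sits at x = vt; there the Gaussian factor is 1 and C_max = M/(n_e·A·√(4πDt)), where n_e·A is the pore area the mass is dissolved in.
√(4πDt) = √(4π × 0.452 × 20.3) = 10.74 m, so C_max = 1.72/(0.22 × 58.3 × 10.74) = 0.0125 kg/m³.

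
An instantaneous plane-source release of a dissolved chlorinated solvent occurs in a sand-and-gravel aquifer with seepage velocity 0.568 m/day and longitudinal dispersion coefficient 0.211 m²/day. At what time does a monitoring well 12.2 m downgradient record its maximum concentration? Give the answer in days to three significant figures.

For the 1D instantaneous-source solution, setting ∂C/∂t = 0 at fixed x gives v²t² + 2Dt − x² = 0, so t = (√(D² + v²x²) − D)/v².
√(D² + v²x²) = √(0.211² + 0.568² × 12.2²) = 6.933; v² = 0.322624.
t = (6.933 − 0.211)/0.322624 = 20.8 days (vs. the pure-advection estimate x/v = 21.5 d).

20.8 days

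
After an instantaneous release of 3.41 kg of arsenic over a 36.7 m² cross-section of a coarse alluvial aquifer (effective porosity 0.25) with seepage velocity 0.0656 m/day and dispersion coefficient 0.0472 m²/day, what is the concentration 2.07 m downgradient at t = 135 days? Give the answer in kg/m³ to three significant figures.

For an instantaneous plane source, C(x,t) = M/(n_e·A·√(4πDt)) · exp(−(x−vt)²/(4Dt)), with n_e·A the pore (flow) area.
Plume center vt = 0.0656 × 135 = 8.856 m, so the well at 2.07 m is 6.786 m upgradient of the peak.
√(4πDt) = 8.948 m, giving peak height M/(n_e·A·√(4πDt)) = 3.41/(0.25 × 36.7 × 8.948) = 0.04154 kg/m³.
(x−vt)²/(4Dt) = (-6.786)²/(4 × 0.0472 × 135) = 1.807; exp(−1.807) = 0.1641.
C = 0.04154 × 0.1641 = 0.00682 kg/m³.

0.00682 kg/m³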